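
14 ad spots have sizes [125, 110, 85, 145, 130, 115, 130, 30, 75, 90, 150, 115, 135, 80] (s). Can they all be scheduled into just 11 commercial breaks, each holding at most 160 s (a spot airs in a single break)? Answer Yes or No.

No

Total = 1515 s; ⌈1515/160⌉ = 10.
11 ad spots each exceed half the capacity and cannot share a break, forcing at least 11 commercial breaks.
The bound of 11 does not rule out 11, but exhaustive search shows no assignment into 11 commercial breaks of capacity 160 s exists — the minimum is 12.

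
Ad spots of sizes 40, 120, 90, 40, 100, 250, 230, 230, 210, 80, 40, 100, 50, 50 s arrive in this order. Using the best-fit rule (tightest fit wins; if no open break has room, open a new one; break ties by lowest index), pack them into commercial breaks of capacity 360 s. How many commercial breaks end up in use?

5

  40 → break 1 (new)  [load 40/360]
  120 → break 1  [load 160/360]
  90 → break 1  [load 250/360]
  40 → break 1  [load 290/360]
  100 → break 2 (new)  [load 100/360]
  250 → break 2  [load 350/360]
  230 → break 3 (new)  [load 230/360]
  230 → break 4 (new)  [load 230/360]
  210 → break 5 (new)  [load 210/360]
  80 → break 3  [load 310/360]
  40 → break 3  [load 350/360]
  100 → break 4  [load 330/360]
  50 → break 1  [load 340/360]
  50 → break 5  [load 260/360]
5 commercial breaks opened.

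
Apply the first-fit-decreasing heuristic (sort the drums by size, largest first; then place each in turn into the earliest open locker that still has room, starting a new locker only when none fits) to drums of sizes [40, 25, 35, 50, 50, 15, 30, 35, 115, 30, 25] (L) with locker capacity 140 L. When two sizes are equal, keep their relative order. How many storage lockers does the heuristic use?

Sorted descending: 115, 50, 50, 40, 35, 35, 30, 30, 25, 25, 15.
  115 → locker 1 (new)  [load 115/140]
  50 → locker 2 (new)  [load 50/140]
  50 → locker 2  [load 100/140]
  40 → locker 2  [load 140/140]
  35 → locker 3 (new)  [load 35/140]
  35 → locker 3  [load 70/140]
  30 → locker 3  [load 100/140]
  30 → locker 3  [load 130/140]
  25 → locker 1  [load 140/140]
  25 → locker 4 (new)  [load 25/140]
  15 → locker 4  [load 40/140]
4 storage lockers opened.

4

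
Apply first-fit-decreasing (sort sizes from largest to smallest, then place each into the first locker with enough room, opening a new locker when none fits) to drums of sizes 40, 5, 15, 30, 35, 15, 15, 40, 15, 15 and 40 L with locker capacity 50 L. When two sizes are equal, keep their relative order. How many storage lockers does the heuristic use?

6

Sorted descending: 40, 40, 40, 35, 30, 15, 15, 15, 15, 15, 5.
  40 → locker 1 (new)  [load 40/50]
  40 → locker 2 (new)  [load 40/50]
  40 → locker 3 (new)  [load 40/50]
  35 → locker 4 (new)  [load 35/50]
  30 → locker 5 (new)  [load 30/50]
  15 → locker 4  [load 50/50]
  15 → locker 5  [load 45/50]
  15 → locker 6 (new)  [load 15/50]
  15 → locker 6  [load 30/50]
  15 → locker 6  [load 45/50]
  5 → locker 1  [load 45/50]
6 storage lockers opened.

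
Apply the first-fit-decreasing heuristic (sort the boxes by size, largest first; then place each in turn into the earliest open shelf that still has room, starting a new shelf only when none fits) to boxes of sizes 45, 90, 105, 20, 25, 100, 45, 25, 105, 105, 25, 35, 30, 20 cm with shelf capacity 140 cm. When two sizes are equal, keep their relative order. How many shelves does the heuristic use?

6

Sorted descending: 105, 105, 105, 100, 90, 45, 45, 35, 30, 25, 25, 25, 20, 20.
  105 → shelf 1 (new)  [load 105/140]
  105 → shelf 2 (new)  [load 105/140]
  105 → shelf 3 (new)  [load 105/140]
  100 → shelf 4 (new)  [load 100/140]
  90 → shelf 5 (new)  [load 90/140]
  45 → shelf 5  [load 135/140]
  45 → shelf 6 (new)  [load 45/140]
  35 → shelf 1  [load 140/140]
  30 → shelf 2  [load 135/140]
  25 → shelf 3  [load 130/140]
  25 → shelf 4  [load 125/140]
  25 → shelf 6  [load 70/140]
  20 → shelf 6  [load 90/140]
  20 → shelf 6  [load 110/140]
6 shelves opened.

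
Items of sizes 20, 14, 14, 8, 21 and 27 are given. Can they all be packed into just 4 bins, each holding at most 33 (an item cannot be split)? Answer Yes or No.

Yes

A valid assignment using 4 bins:
  bin 1: 27 = 27
  bin 2: 21 + 8 = 29
  bin 3: 20 = 20
  bin 4: 14 + 14 = 28
Every load is within 33, so 4 bins suffice.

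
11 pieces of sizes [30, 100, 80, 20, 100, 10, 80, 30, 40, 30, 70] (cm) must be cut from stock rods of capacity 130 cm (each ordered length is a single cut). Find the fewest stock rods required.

Total = 100 + 100 + 80 + 80 + 70 + 40 + 30 + 30 + 30 + 20 + 10 = 590 cm.
Lower bound: ⌈590/130⌉ = 5 stock rods.
A packing using 5 stock rods:
  stock rod 1: 100 + 30 = 130
  stock rod 2: 100 + 30 = 130
  stock rod 3: 80 + 40 + 10 = 130
  stock rod 4: 80 + 30 + 20 = 130
  stock rod 5: 70 = 70
This matches the lower bound, so 5 is optimal.

5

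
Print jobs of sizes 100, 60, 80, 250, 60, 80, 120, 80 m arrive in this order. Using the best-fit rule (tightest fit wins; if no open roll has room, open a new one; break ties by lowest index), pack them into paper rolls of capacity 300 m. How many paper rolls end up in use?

3

  100 → roll 1 (new)  [load 100/300]
  60 → roll 1  [load 160/300]
  80 → roll 1  [load 240/300]
  250 → roll 2 (new)  [load 250/300]
  60 → roll 1  [load 300/300]
  80 → roll 3 (new)  [load 80/300]
  120 → roll 3  [load 200/300]
  80 → roll 3  [load 280/300]
3 paper rolls opened.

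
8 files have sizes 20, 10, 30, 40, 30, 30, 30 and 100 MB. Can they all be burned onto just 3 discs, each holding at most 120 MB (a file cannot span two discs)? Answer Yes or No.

A valid assignment using 3 discs:
  disc 1: 100 + 20 = 120
  disc 2: 40 + 30 + 30 + 10 = 110
  disc 3: 30 + 30 = 60
Every load is within 120 MB, so 3 discs suffice.

Yes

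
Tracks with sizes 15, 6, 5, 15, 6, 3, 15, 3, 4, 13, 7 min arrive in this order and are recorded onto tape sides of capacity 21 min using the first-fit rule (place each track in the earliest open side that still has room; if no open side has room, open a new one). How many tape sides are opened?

  15 → side 1 (new)  [load 15/21]
  6 → side 1  [load 21/21]
  5 → side 2 (new)  [load 5/21]
  15 → side 2  [load 20/21]
  6 → side 3 (new)  [load 6/21]
  3 → side 3  [load 9/21]
  15 → side 4 (new)  [load 15/21]
  3 → side 3  [load 12/21]
  4 → side 3  [load 16/21]
  13 → side 5 (new)  [load 13/21]
  7 → side 5  [load 20/21]
5 tape sides opened.

5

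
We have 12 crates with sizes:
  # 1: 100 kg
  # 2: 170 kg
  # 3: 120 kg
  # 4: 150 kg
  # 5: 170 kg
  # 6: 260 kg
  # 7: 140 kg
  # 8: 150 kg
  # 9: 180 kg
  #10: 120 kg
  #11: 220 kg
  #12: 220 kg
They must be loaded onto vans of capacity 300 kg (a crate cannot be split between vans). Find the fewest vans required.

Total = 260 + 220 + 220 + 180 + 170 + 170 + 150 + 150 + 140 + 120 + 120 + 100 = 2000 kg.
Lower bound: ⌈2000/300⌉ = 7 vans.
A packing using 8 vans:
  van 1: 260 = 260
  van 2: 220 = 220
  van 3: 220 = 220
  van 4: 180 + 120 = 300
  van 5: 170 + 120 = 290
  van 6: 170 + 100 = 270
  van 7: 150 + 150 = 300
  van 8: 140 = 140
No arrangement into 7 vans stays within capacity, so 8 is optimal.

8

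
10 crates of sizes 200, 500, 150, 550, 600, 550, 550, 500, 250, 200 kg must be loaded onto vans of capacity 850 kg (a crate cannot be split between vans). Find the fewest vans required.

6

Total = 600 + 550 + 550 + 550 + 500 + 500 + 250 + 200 + 200 + 150 = 4050 kg.
Lower bound: ⌈4050/850⌉ = 5 vans.
Also, 6 crates each exceed 425 kg, and no two of those can share a van, so at least 6 vans are needed.
A packing using 6 vans:
  van 1: 600 + 250 = 850
  van 2: 550 + 200 = 750
  van 3: 550 + 200 = 750
  van 4: 550 + 150 = 700
  van 5: 500 = 500
  van 6: 500 = 500
This matches the lower bound, so 6 is optimal.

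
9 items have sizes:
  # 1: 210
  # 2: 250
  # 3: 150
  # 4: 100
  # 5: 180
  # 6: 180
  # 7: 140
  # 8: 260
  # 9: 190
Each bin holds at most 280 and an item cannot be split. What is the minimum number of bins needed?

Total = 260 + 250 + 210 + 190 + 180 + 180 + 150 + 140 + 100 = 1660.
Lower bound: ⌈1660/280⌉ = 6 bins.
Also, 7 items each exceed 140, and no two of those can share a bin, so at least 7 bins are needed.
A packing using 8 bins:
  bin 1: 260 = 260
  bin 2: 250 = 250
  bin 3: 210 = 210
  bin 4: 190 = 190
  bin 5: 180 + 100 = 280
  bin 6: 180 = 180
  bin 7: 150 = 150
  bin 8: 140 = 140
No arrangement into 7 bins stays within capacity, so 8 is optimal.

8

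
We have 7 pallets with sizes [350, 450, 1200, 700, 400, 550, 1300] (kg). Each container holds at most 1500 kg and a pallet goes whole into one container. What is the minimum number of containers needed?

4

Total = 1300 + 1200 + 700 + 550 + 450 + 400 + 350 = 4950 kg.
Lower bound: ⌈4950/1500⌉ = 4 containers.
A packing using 4 containers:
  container 1: 1300 = 1300
  container 2: 1200 = 1200
  container 3: 700 + 550 = 1250
  container 4: 450 + 400 + 350 = 1200
This matches the lower bound, so 4 is optimal.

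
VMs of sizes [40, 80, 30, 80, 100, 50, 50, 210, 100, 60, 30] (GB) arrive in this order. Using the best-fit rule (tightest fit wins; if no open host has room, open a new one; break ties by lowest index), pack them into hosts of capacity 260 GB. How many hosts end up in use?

4

  40 → host 1 (new)  [load 40/260]
  80 → host 1  [load 120/260]
  30 → host 1  [load 150/260]
  80 → host 1  [load 230/260]
  100 → host 2 (new)  [load 100/260]
  50 → host 2  [load 150/260]
  50 → host 2  [load 200/260]
  210 → host 3 (new)  [load 210/260]
  100 → host 4 (new)  [load 100/260]
  60 → host 2  [load 260/260]
  30 → host 1  [load 260/260]
4 hosts opened.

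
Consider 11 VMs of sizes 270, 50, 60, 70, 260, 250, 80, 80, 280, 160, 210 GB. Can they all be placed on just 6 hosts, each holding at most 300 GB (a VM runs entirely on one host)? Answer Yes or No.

Total = 1770 GB; ⌈1770/300⌉ = 6.
The bound of 6 does not rule out 6, but exhaustive search shows no assignment into 6 hosts of capacity 300 GB exists — the minimum is 7.

No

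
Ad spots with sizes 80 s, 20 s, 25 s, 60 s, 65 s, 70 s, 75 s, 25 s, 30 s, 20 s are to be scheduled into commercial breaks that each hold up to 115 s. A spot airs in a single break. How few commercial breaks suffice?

5

Total = 80 + 75 + 70 + 65 + 60 + 30 + 25 + 25 + 20 + 20 = 470 s.
Lower bound: ⌈470/115⌉ = 5 commercial breaks.
A packing using 5 commercial breaks:
  break 1: 80 + 30 = 110
  break 2: 75 + 25 = 100
  break 3: 70 + 25 + 20 = 115
  break 4: 65 + 20 = 85
  break 5: 60 = 60
This matches the lower bound, so 5 is optimal.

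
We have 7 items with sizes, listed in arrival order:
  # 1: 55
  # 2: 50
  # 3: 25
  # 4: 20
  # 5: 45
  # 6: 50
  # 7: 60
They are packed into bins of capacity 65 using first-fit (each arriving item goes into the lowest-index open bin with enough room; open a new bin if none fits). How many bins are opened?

6

  55 → bin 1 (new)  [load 55/65]
  50 → bin 2 (new)  [load 50/65]
  25 → bin 3 (new)  [load 25/65]
  20 → bin 3  [load 45/65]
  45 → bin 4 (new)  [load 45/65]
  50 → bin 5 (new)  [load 50/65]
  60 → bin 6 (new)  [load 60/65]
6 bins opened.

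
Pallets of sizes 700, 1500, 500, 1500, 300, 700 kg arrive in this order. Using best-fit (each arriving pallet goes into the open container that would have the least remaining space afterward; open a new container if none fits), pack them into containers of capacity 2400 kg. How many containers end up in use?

3

  700 → container 1 (new)  [load 700/2400]
  1500 → container 1  [load 2200/2400]
  500 → container 2 (new)  [load 500/2400]
  1500 → container 2  [load 2000/2400]
  300 → container 2  [load 2300/2400]
  700 → container 3 (new)  [load 700/2400]
3 containers opened.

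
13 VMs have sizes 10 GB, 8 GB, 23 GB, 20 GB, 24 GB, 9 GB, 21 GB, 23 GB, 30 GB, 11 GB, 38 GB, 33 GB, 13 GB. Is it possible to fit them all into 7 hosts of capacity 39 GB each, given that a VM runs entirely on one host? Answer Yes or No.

No

Total = 263 GB; ⌈263/39⌉ = 7.
8 VMs each exceed half the capacity and cannot share a host, forcing at least 8 hosts.
At least 8 hosts are required, but only 7 are allowed.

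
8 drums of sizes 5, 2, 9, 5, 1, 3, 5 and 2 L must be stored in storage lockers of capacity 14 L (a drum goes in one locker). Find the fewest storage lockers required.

3

Total = 9 + 5 + 5 + 5 + 3 + 2 + 2 + 1 = 32 L.
Lower bound: ⌈32/14⌉ = 3 storage lockers.
A packing using 3 storage lockers:
  locker 1: 9 + 5 = 14
  locker 2: 5 + 5 + 3 + 1 = 14
  locker 3: 2 + 2 = 4
This matches the lower bound, so 3 is optimal.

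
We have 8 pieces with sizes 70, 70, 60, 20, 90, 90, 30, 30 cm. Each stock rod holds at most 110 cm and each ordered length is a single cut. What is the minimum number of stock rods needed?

5

Total = 90 + 90 + 70 + 70 + 60 + 30 + 30 + 20 = 460 cm.
Lower bound: ⌈460/110⌉ = 5 stock rods.
A packing using 5 stock rods:
  stock rod 1: 90 + 20 = 110
  stock rod 2: 90 = 90
  stock rod 3: 70 + 30 = 100
  stock rod 4: 70 + 30 = 100
  stock rod 5: 60 = 60
This matches the lower bound, so 5 is optimal.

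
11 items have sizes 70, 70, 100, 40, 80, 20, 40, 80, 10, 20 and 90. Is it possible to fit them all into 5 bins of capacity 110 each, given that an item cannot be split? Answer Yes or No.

No

Total = 620; ⌈620/110⌉ = 6.
At least 6 bins are required, but only 5 are allowed.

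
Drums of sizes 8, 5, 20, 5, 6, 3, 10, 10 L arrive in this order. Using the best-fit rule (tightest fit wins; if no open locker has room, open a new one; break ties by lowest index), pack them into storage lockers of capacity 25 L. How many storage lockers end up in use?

  8 → locker 1 (new)  [load 8/25]
  5 → locker 1  [load 13/25]
  20 → locker 2 (new)  [load 20/25]
  5 → locker 2  [load 25/25]
  6 → locker 1  [load 19/25]
  3 → locker 1  [load 22/25]
  10 → locker 3 (new)  [load 10/25]
  10 → locker 3  [load 20/25]
3 storage lockers opened.

3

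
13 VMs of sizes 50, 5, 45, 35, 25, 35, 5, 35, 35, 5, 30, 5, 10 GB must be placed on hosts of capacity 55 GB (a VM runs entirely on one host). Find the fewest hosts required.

7

Total = 50 + 45 + 35 + 35 + 35 + 35 + 30 + 25 + 10 + 5 + 5 + 5 + 5 = 320 GB.
Lower bound: ⌈320/55⌉ = 6 hosts.
Also, 7 VMs each exceed 55/2 GB, and no two of those can share a host, so at least 7 hosts are needed.
A packing using 7 hosts:
  host 1: 50 + 5 = 55
  host 2: 45 + 10 = 55
  host 3: 35 + 5 + 5 + 5 = 50
  host 4: 35 = 35
  host 5: 35 = 35
  host 6: 35 = 35
  host 7: 30 + 25 = 55
This matches the lower bound, so 7 is optimal.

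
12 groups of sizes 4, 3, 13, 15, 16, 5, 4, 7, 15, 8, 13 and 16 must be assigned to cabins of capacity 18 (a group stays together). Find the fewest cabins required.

8

Total = 16 + 16 + 15 + 15 + 13 + 13 + 8 + 7 + 5 + 4 + 4 + 3 = 119.
Lower bound: ⌈119/18⌉ = 7 cabins.
A packing using 8 cabins:
  cabin 1: 16 = 16
  cabin 2: 16 = 16
  cabin 3: 15 + 3 = 18
  cabin 4: 15 = 15
  cabin 5: 13 + 5 = 18
  cabin 6: 13 + 4 = 17
  cabin 7: 8 + 7 = 15
  cabin 8: 4 = 4
No arrangement into 7 cabins stays within capacity, so 8 is optimal.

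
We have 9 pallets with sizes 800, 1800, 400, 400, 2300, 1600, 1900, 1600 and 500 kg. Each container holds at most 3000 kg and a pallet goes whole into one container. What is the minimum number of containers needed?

Total = 2300 + 1900 + 1800 + 1600 + 1600 + 800 + 500 + 400 + 400 = 11300 kg.
Lower bound: ⌈11300/3000⌉ = 4 containers.
Also, 5 pallets each exceed 1500 kg, and no two of those can share a container, so at least 5 containers are needed.
A packing using 5 containers:
  container 1: 2300 + 500 = 2800
  container 2: 1900 + 800 = 2700
  container 3: 1800 + 400 + 400 = 2600
  container 4: 1600 = 1600
  container 5: 1600 = 1600
This matches the lower bound, so 5 is optimal.

5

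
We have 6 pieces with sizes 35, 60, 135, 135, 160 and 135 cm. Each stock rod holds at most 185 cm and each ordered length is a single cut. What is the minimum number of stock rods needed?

Total = 160 + 135 + 135 + 135 + 60 + 35 = 660 cm.
Lower bound: ⌈660/185⌉ = 4 stock rods.
A packing using 5 stock rods:
  stock rod 1: 160 = 160
  stock rod 2: 135 + 35 = 170
  stock rod 3: 135 = 135
  stock rod 4: 135 = 135
  stock rod 5: 60 = 60
No arrangement into 4 stock rods stays within capacity, so 5 is optimal.

5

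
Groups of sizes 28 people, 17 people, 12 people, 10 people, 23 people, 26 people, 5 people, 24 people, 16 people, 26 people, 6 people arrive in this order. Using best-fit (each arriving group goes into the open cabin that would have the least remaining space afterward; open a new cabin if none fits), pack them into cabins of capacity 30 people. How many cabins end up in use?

  28 → cabin 1 (new)  [load 28/30]
  17 → cabin 2 (new)  [load 17/30]
  12 → cabin 2  [load 29/30]
  10 → cabin 3 (new)  [load 10/30]
  23 → cabin 4 (new)  [load 23/30]
  26 → cabin 5 (new)  [load 26/30]
  5 → cabin 4  [load 28/30]
  24 → cabin 6 (new)  [load 24/30]
  16 → cabin 3  [load 26/30]
  26 → cabin 7 (new)  [load 26/30]
  6 → cabin 6  [load 30/30]
7 cabins opened.

7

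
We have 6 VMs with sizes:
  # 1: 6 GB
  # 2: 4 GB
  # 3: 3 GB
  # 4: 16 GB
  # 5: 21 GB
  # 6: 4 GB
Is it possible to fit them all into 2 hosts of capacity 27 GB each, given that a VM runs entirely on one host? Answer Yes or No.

Yes

A valid assignment using 2 hosts:
  host 1: 21 + 6 = 27
  host 2: 16 + 4 + 4 + 3 = 27
Every load is within 27 GB, so 2 hosts suffice.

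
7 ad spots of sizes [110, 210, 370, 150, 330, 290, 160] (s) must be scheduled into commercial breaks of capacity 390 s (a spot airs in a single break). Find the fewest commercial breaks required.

5

Total = 370 + 330 + 290 + 210 + 160 + 150 + 110 = 1620 s.
Lower bound: ⌈1620/390⌉ = 5 commercial breaks.
A packing using 5 commercial breaks:
  break 1: 370 = 370
  break 2: 330 = 330
  break 3: 290 = 290
  break 4: 210 + 160 = 370
  break 5: 150 + 110 = 260
This matches the lower bound, so 5 is optimal.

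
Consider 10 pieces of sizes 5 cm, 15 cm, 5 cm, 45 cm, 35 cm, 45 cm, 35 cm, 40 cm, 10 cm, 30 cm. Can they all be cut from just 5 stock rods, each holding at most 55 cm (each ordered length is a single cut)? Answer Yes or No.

No

Total = 265 cm; ⌈265/55⌉ = 5.
6 pieces each exceed half the capacity and cannot share a stock rod, forcing at least 6 stock rods.
At least 6 stock rods are required, but only 5 are allowed.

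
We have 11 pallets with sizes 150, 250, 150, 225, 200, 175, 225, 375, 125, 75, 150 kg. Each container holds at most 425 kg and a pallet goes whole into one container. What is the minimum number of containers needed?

6

Total = 375 + 250 + 225 + 225 + 200 + 175 + 150 + 150 + 150 + 125 + 75 = 2100 kg.
Lower bound: ⌈2100/425⌉ = 5 containers.
A packing using 6 containers:
  container 1: 375 = 375
  container 2: 250 + 175 = 425
  container 3: 225 + 200 = 425
  container 4: 225 + 150 = 375
  container 5: 150 + 150 + 125 = 425
  container 6: 75 = 75
No arrangement into 5 containers stays within capacity, so 6 is optimal.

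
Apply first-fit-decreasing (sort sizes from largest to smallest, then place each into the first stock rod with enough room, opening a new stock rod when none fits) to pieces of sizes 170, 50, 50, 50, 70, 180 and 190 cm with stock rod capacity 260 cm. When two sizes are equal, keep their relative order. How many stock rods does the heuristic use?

4

Sorted descending: 190, 180, 170, 70, 50, 50, 50.
  190 → stock rod 1 (new)  [load 190/260]
  180 → stock rod 2 (new)  [load 180/260]
  170 → stock rod 3 (new)  [load 170/260]
  70 → stock rod 1  [load 260/260]
  50 → stock rod 2  [load 230/260]
  50 → stock rod 3  [load 220/260]
  50 → stock rod 4 (new)  [load 50/260]
4 stock rods opened.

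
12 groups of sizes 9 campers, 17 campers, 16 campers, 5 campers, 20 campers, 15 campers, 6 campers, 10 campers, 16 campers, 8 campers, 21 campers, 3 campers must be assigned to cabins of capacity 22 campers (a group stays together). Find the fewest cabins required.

Total = 21 + 20 + 17 + 16 + 16 + 15 + 10 + 9 + 8 + 6 + 5 + 3 = 146 campers.
Lower bound: ⌈146/22⌉ = 7 cabins.
A packing using 8 cabins:
  cabin 1: 21 = 21
  cabin 2: 20 = 20
  cabin 3: 17 + 5 = 22
  cabin 4: 16 + 6 = 22
  cabin 5: 16 + 3 = 19
  cabin 6: 15 = 15
  cabin 7: 10 + 9 = 19
  cabin 8: 8 = 8
No arrangement into 7 cabins stays within capacity, so 8 is optimal.

8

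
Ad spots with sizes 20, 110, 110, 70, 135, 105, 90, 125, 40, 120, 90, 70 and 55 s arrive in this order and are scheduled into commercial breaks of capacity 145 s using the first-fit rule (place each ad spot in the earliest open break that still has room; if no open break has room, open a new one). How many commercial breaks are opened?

  20 → break 1 (new)  [load 20/145]
  110 → break 1  [load 130/145]
  110 → break 2 (new)  [load 110/145]
  70 → break 3 (new)  [load 70/145]
  135 → break 4 (new)  [load 135/145]
  105 → break 5 (new)  [load 105/145]
  90 → break 6 (new)  [load 90/145]
  125 → break 7 (new)  [load 125/145]
  40 → break 3  [load 110/145]
  120 → break 8 (new)  [load 120/145]
  90 → break 9 (new)  [load 90/145]
  70 → break 10 (new)  [load 70/145]
  55 → break 6  [load 145/145]
10 commercial breaks opened.

10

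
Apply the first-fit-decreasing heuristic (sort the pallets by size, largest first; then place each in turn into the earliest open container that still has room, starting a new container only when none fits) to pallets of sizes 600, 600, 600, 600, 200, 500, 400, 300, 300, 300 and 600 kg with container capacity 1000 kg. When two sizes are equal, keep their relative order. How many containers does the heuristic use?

6

Sorted descending: 600, 600, 600, 600, 600, 500, 400, 300, 300, 300, 200.
  600 → container 1 (new)  [load 600/1000]
  600 → container 2 (new)  [load 600/1000]
  600 → container 3 (new)  [load 600/1000]
  600 → container 4 (new)  [load 600/1000]
  600 → container 5 (new)  [load 600/1000]
  500 → container 6 (new)  [load 500/1000]
  400 → container 1  [load 1000/1000]
  300 → container 2  [load 900/1000]
  300 → container 3  [load 900/1000]
  300 → container 4  [load 900/1000]
  200 → container 5  [load 800/1000]
6 containers opened.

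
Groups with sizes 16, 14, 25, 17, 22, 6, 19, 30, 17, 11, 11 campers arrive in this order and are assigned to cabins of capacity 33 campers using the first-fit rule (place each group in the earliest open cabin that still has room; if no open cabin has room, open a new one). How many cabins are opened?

  16 → cabin 1 (new)  [load 16/33]
  14 → cabin 1  [load 30/33]
  25 → cabin 2 (new)  [load 25/33]
  17 → cabin 3 (new)  [load 17/33]
  22 → cabin 4 (new)  [load 22/33]
  6 → cabin 2  [load 31/33]
  19 → cabin 5 (new)  [load 19/33]
  30 → cabin 6 (new)  [load 30/33]
  17 → cabin 7 (new)  [load 17/33]
  11 → cabin 3  [load 28/33]
  11 → cabin 4  [load 33/33]
7 cabins opened.

7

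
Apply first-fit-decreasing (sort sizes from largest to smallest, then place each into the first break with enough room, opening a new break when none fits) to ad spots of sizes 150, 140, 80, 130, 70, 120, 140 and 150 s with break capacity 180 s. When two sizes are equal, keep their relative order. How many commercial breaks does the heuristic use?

7

Sorted descending: 150, 150, 140, 140, 130, 120, 80, 70.
  150 → break 1 (new)  [load 150/180]
  150 → break 2 (new)  [load 150/180]
  140 → break 3 (new)  [load 140/180]
  140 → break 4 (new)  [load 140/180]
  130 → break 5 (new)  [load 130/180]
  120 → break 6 (new)  [load 120/180]
  80 → break 7 (new)  [load 80/180]
  70 → break 7  [load 150/180]
7 commercial breaks opened.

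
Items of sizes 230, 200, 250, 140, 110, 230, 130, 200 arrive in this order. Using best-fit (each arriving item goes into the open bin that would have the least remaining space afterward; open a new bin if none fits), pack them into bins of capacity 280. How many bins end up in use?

7

  230 → bin 1 (new)  [load 230/280]
  200 → bin 2 (new)  [load 200/280]
  250 → bin 3 (new)  [load 250/280]
  140 → bin 4 (new)  [load 140/280]
  110 → bin 4  [load 250/280]
  230 → bin 5 (new)  [load 230/280]
  130 → bin 6 (new)  [load 130/280]
  200 → bin 7 (new)  [load 200/280]
7 bins opened.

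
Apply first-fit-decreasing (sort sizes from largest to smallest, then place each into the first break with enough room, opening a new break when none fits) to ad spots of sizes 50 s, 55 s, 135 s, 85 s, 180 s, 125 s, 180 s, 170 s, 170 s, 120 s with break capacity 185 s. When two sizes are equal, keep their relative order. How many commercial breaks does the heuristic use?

Sorted descending: 180, 180, 170, 170, 135, 125, 120, 85, 55, 50.
  180 → break 1 (new)  [load 180/185]
  180 → break 2 (new)  [load 180/185]
  170 → break 3 (new)  [load 170/185]
  170 → break 4 (new)  [load 170/185]
  135 → break 5 (new)  [load 135/185]
  125 → break 6 (new)  [load 125/185]
  120 → break 7 (new)  [load 120/185]
  85 → break 8 (new)  [load 85/185]
  55 → break 6  [load 180/185]
  50 → break 5  [load 185/185]
8 commercial breaks opened.

8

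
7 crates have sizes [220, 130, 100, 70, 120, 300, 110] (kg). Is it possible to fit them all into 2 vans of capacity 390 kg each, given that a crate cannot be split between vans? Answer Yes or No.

No

Total = 1050 kg; ⌈1050/390⌉ = 3.
At least 3 vans are required, but only 2 are allowed.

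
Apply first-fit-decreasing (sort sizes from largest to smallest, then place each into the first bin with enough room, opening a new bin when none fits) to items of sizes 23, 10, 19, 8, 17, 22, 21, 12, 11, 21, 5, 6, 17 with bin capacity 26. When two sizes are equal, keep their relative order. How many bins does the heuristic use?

Sorted descending: 23, 22, 21, 21, 19, 17, 17, 12, 11, 10, 8, 6, 5.
  23 → bin 1 (new)  [load 23/26]
  22 → bin 2 (new)  [load 22/26]
  21 → bin 3 (new)  [load 21/26]
  21 → bin 4 (new)  [load 21/26]
  19 → bin 5 (new)  [load 19/26]
  17 → bin 6 (new)  [load 17/26]
  17 → bin 7 (new)  [load 17/26]
  12 → bin 8 (new)  [load 12/26]
  11 → bin 8  [load 23/26]
  10 → bin 9 (new)  [load 10/26]
  8 → bin 6  [load 25/26]
  6 → bin 5  [load 25/26]
  5 → bin 3  [load 26/26]
9 bins opened.

9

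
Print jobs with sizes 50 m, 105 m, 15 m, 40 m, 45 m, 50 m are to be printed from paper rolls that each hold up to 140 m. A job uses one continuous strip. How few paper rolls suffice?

3

Total = 105 + 50 + 50 + 45 + 40 + 15 = 305 m.
Lower bound: ⌈305/140⌉ = 3 paper rolls.
A packing using 3 paper rolls:
  roll 1: 105 + 15 = 120
  roll 2: 50 + 50 + 40 = 140
  roll 3: 45 = 45
This matches the lower bound, so 3 is optimal.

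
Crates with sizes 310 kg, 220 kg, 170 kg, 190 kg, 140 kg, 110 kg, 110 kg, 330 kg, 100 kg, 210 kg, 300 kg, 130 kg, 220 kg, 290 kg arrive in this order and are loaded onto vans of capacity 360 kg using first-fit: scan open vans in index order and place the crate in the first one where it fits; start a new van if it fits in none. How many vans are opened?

  310 → van 1 (new)  [load 310/360]
  220 → van 2 (new)  [load 220/360]
  170 → van 3 (new)  [load 170/360]
  190 → van 3  [load 360/360]
  140 → van 2  [load 360/360]
  110 → van 4 (new)  [load 110/360]
  110 → van 4  [load 220/360]
  330 → van 5 (new)  [load 330/360]
  100 → van 4  [load 320/360]
  210 → van 6 (new)  [load 210/360]
  300 → van 7 (new)  [load 300/360]
  130 → van 6  [load 340/360]
  220 → van 8 (new)  [load 220/360]
  290 → van 9 (new)  [load 290/360]
9 vans opened.

9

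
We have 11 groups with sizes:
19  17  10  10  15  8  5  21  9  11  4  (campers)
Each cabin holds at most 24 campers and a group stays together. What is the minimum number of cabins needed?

Total = 21 + 19 + 17 + 15 + 11 + 10 + 10 + 9 + 8 + 5 + 4 = 129 campers.
Lower bound: ⌈129/24⌉ = 6 cabins.
A packing using 6 cabins:
  cabin 1: 21 = 21
  cabin 2: 19 + 5 = 24
  cabin 3: 17 + 4 = 21
  cabin 4: 15 + 9 = 24
  cabin 5: 11 + 10 = 21
  cabin 6: 10 + 8 = 18
This matches the lower bound, so 6 is optimal.

6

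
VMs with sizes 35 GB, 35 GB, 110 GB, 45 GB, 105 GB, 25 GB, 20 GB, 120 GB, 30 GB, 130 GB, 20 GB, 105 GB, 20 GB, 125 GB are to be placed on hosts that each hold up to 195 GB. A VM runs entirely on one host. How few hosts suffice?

Total = 130 + 125 + 120 + 110 + 105 + 105 + 45 + 35 + 35 + 30 + 25 + 20 + 20 + 20 = 925 GB.
Lower bound: ⌈925/195⌉ = 5 hosts.
Also, 6 VMs each exceed 195/2 GB, and no two of those can share a host, so at least 6 hosts are needed.
A packing using 6 hosts:
  host 1: 130 + 45 + 20 = 195
  host 2: 125 + 35 + 35 = 195
  host 3: 120 + 30 + 25 + 20 = 195
  host 4: 110 + 20 = 130
  host 5: 105 = 105
  host 6: 105 = 105
This matches the lower bound, so 6 is optimal.

6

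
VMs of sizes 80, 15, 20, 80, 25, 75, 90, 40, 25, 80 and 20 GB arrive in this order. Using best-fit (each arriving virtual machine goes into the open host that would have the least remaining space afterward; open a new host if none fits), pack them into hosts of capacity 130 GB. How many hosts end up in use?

  80 → host 1 (new)  [load 80/130]
  15 → host 1  [load 95/130]
  20 → host 1  [load 115/130]
  80 → host 2 (new)  [load 80/130]
  25 → host 2  [load 105/130]
  75 → host 3 (new)  [load 75/130]
  90 → host 4 (new)  [load 90/130]
  40 → host 4  [load 130/130]
  25 → host 2  [load 130/130]
  80 → host 5 (new)  [load 80/130]
  20 → host 5  [load 100/130]
5 hosts opened.

5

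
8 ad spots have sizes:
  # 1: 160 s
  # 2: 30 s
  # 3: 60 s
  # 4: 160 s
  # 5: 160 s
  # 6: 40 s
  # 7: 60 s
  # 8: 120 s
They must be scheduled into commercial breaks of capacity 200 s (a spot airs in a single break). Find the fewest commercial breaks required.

Total = 160 + 160 + 160 + 120 + 60 + 60 + 40 + 30 = 790 s.
Lower bound: ⌈790/200⌉ = 4 commercial breaks.
A packing using 5 commercial breaks:
  break 1: 160 + 40 = 200
  break 2: 160 + 30 = 190
  break 3: 160 = 160
  break 4: 120 + 60 = 180
  break 5: 60 = 60
No arrangement into 4 commercial breaks stays within capacity, so 5 is optimal.

5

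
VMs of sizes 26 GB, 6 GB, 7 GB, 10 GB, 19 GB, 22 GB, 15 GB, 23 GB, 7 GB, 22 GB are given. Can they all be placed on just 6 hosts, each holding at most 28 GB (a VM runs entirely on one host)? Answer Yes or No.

Total = 157 GB; ⌈157/28⌉ = 6.
The bound of 6 does not rule out 6, but exhaustive search shows no assignment into 6 hosts of capacity 28 GB exists — the minimum is 7.

No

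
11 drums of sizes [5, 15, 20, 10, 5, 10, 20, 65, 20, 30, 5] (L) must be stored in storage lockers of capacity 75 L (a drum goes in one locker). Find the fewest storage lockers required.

Total = 65 + 30 + 20 + 20 + 20 + 15 + 10 + 10 + 5 + 5 + 5 = 205 L.
Lower bound: ⌈205/75⌉ = 3 storage lockers.
A packing using 3 storage lockers:
  locker 1: 65 + 10 = 75
  locker 2: 30 + 20 + 20 + 5 = 75
  locker 3: 20 + 15 + 10 + 5 + 5 = 55
This matches the lower bound, so 3 is optimal.

3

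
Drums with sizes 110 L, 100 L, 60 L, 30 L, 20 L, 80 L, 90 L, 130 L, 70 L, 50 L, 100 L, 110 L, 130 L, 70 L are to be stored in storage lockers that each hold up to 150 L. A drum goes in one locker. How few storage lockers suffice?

9

Total = 130 + 130 + 110 + 110 + 100 + 100 + 90 + 80 + 70 + 70 + 60 + 50 + 30 + 20 = 1150 L.
Lower bound: ⌈1150/150⌉ = 8 storage lockers.
A packing using 9 storage lockers:
  locker 1: 130 + 20 = 150
  locker 2: 130 = 130
  locker 3: 110 + 30 = 140
  locker 4: 110 = 110
  locker 5: 100 + 50 = 150
  locker 6: 100 = 100
  locker 7: 90 + 60 = 150
  locker 8: 80 + 70 = 150
  locker 9: 70 = 70
No arrangement into 8 storage lockers stays within capacity, so 9 is optimal.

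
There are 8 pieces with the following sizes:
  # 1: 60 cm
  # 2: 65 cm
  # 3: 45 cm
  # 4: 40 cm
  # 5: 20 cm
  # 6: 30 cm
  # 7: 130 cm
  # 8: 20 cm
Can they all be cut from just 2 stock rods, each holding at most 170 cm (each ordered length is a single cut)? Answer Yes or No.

Total = 410 cm; ⌈410/170⌉ = 3.
At least 3 stock rods are required, but only 2 are allowed.

No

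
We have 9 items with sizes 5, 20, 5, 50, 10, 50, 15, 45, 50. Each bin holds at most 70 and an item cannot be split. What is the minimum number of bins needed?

Total = 50 + 50 + 50 + 45 + 20 + 15 + 10 + 5 + 5 = 250.
Lower bound: ⌈250/70⌉ = 4 bins.
A packing using 4 bins:
  bin 1: 50 + 20 = 70
  bin 2: 50 + 15 + 5 = 70
  bin 3: 50 + 10 + 5 = 65
  bin 4: 45 = 45
This matches the lower bound, so 4 is optimal.

4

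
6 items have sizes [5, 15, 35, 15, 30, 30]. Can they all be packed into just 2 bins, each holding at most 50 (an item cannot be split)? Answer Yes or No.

Total = 130; ⌈130/50⌉ = 3.
At least 3 bins are required, but only 2 are allowed.

No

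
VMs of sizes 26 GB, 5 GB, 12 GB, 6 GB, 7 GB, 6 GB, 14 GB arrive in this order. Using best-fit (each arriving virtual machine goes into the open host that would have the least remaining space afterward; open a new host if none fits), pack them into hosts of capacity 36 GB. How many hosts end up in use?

  26 → host 1 (new)  [load 26/36]
  5 → host 1  [load 31/36]
  12 → host 2 (new)  [load 12/36]
  6 → host 2  [load 18/36]
  7 → host 2  [load 25/36]
  6 → host 2  [load 31/36]
  14 → host 3 (new)  [load 14/36]
3 hosts opened.

3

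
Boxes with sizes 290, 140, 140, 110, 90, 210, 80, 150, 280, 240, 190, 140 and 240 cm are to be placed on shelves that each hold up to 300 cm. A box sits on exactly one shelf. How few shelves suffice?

9

Total = 290 + 280 + 240 + 240 + 210 + 190 + 150 + 140 + 140 + 140 + 110 + 90 + 80 = 2300 cm.
Lower bound: ⌈2300/300⌉ = 8 shelves.
A packing using 9 shelves:
  shelf 1: 290 = 290
  shelf 2: 280 = 280
  shelf 3: 240 = 240
  shelf 4: 240 = 240
  shelf 5: 210 + 90 = 300
  shelf 6: 190 + 110 = 300
  shelf 7: 150 + 140 = 290
  shelf 8: 140 + 140 = 280
  shelf 9: 80 = 80
No arrangement into 8 shelves stays within capacity, so 9 is optimal.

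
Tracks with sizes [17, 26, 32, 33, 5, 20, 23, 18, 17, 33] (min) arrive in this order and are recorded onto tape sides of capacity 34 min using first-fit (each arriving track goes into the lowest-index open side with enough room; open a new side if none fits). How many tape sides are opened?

  17 → side 1 (new)  [load 17/34]
  26 → side 2 (new)  [load 26/34]
  32 → side 3 (new)  [load 32/34]
  33 → side 4 (new)  [load 33/34]
  5 → side 1  [load 22/34]
  20 → side 5 (new)  [load 20/34]
  23 → side 6 (new)  [load 23/34]
  18 → side 7 (new)  [load 18/34]
  17 → side 8 (new)  [load 17/34]
  33 → side 9 (new)  [load 33/34]
9 tape sides opened.

9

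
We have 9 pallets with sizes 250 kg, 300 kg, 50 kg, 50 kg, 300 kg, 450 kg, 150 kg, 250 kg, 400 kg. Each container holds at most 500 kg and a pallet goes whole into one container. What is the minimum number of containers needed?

5

Total = 450 + 400 + 300 + 300 + 250 + 250 + 150 + 50 + 50 = 2200 kg.
Lower bound: ⌈2200/500⌉ = 5 containers.
A packing using 5 containers:
  container 1: 450 + 50 = 500
  container 2: 400 + 50 = 450
  container 3: 300 + 150 = 450
  container 4: 300 = 300
  container 5: 250 + 250 = 500
This matches the lower bound, so 5 is optimal.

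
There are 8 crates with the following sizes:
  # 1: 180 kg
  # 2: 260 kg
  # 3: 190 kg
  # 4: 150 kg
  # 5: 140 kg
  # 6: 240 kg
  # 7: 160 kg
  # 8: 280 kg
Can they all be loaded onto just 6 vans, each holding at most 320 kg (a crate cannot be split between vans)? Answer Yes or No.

Yes

A valid assignment using 6 vans:
  van 1: 280 = 280
  van 2: 260 = 260
  van 3: 240 = 240
  van 4: 190 = 190
  van 5: 180 + 140 = 320
  van 6: 160 + 150 = 310
Every load is within 320 kg, so 6 vans suffice.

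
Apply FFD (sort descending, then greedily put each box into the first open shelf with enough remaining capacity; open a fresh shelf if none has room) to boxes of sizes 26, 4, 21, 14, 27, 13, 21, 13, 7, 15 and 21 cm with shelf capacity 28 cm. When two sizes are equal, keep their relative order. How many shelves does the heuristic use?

7

Sorted descending: 27, 26, 21, 21, 21, 15, 14, 13, 13, 7, 4.
  27 → shelf 1 (new)  [load 27/28]
  26 → shelf 2 (new)  [load 26/28]
  21 → shelf 3 (new)  [load 21/28]
  21 → shelf 4 (new)  [load 21/28]
  21 → shelf 5 (new)  [load 21/28]
  15 → shelf 6 (new)  [load 15/28]
  14 → shelf 7 (new)  [load 14/28]
  13 → shelf 6  [load 28/28]
  13 → shelf 7  [load 27/28]
  7 → shelf 3  [load 28/28]
  4 → shelf 4  [load 25/28]
7 shelves opened.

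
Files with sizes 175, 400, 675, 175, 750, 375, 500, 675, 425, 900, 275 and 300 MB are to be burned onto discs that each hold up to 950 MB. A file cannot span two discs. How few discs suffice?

Total = 900 + 750 + 675 + 675 + 500 + 425 + 400 + 375 + 300 + 275 + 175 + 175 = 5625 MB.
Lower bound: ⌈5625/950⌉ = 6 discs.
A packing using 7 discs:
  disc 1: 900 = 900
  disc 2: 750 + 175 = 925
  disc 3: 675 + 275 = 950
  disc 4: 675 + 175 = 850
  disc 5: 500 + 425 = 925
  disc 6: 400 + 375 = 775
  disc 7: 300 = 300
No arrangement into 6 discs stays within capacity, so 7 is optimal.

7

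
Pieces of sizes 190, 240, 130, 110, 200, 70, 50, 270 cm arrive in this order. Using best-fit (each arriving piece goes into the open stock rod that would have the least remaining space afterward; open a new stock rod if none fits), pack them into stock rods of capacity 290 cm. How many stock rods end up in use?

5

  190 → stock rod 1 (new)  [load 190/290]
  240 → stock rod 2 (new)  [load 240/290]
  130 → stock rod 3 (new)  [load 130/290]
  110 → stock rod 3  [load 240/290]
  200 → stock rod 4 (new)  [load 200/290]
  70 → stock rod 4  [load 270/290]
  50 → stock rod 2  [load 290/290]
  270 → stock rod 5 (new)  [load 270/290]
5 stock rods opened.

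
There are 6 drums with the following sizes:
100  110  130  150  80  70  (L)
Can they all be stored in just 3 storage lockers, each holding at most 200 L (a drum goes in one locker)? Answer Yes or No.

Total = 640 L; ⌈640/200⌉ = 4.
At least 4 storage lockers are required, but only 3 are allowed.

No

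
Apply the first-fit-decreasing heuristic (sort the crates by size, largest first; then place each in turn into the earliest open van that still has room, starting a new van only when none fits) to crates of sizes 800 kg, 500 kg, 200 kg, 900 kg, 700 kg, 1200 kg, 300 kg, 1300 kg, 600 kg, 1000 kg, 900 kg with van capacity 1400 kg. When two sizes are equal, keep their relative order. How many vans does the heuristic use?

7

Sorted descending: 1300, 1200, 1000, 900, 900, 800, 700, 600, 500, 300, 200.
  1300 → van 1 (new)  [load 1300/1400]
  1200 → van 2 (new)  [load 1200/1400]
  1000 → van 3 (new)  [load 1000/1400]
  900 → van 4 (new)  [load 900/1400]
  900 → van 5 (new)  [load 900/1400]
  800 → van 6 (new)  [load 800/1400]
  700 → van 7 (new)  [load 700/1400]
  600 → van 6  [load 1400/1400]
  500 → van 4  [load 1400/1400]
  300 → van 3  [load 1300/1400]
  200 → van 2  [load 1400/1400]
7 vans opened.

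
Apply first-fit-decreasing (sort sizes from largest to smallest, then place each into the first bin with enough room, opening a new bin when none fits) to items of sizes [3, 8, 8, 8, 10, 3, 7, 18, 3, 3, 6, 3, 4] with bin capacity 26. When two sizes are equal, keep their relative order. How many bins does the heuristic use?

4

Sorted descending: 18, 10, 8, 8, 8, 7, 6, 4, 3, 3, 3, 3, 3.
  18 → bin 1 (new)  [load 18/26]
  10 → bin 2 (new)  [load 10/26]
  8 → bin 1  [load 26/26]
  8 → bin 2  [load 18/26]
  8 → bin 2  [load 26/26]
  7 → bin 3 (new)  [load 7/26]
  6 → bin 3  [load 13/26]
  4 → bin 3  [load 17/26]
  3 → bin 3  [load 20/26]
  3 → bin 3  [load 23/26]
  3 → bin 3  [load 26/26]
  3 → bin 4 (new)  [load 3/26]
  3 → bin 4  [load 6/26]
4 bins opened.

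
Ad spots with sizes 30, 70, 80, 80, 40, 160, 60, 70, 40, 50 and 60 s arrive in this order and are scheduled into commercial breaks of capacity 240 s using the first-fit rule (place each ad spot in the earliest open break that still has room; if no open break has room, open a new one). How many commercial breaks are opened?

  30 → break 1 (new)  [load 30/240]
  70 → break 1  [load 100/240]
  80 → break 1  [load 180/240]
  80 → break 2 (new)  [load 80/240]
  40 → break 1  [load 220/240]
  160 → break 2  [load 240/240]
  60 → break 3 (new)  [load 60/240]
  70 → break 3  [load 130/240]
  40 → break 3  [load 170/240]
  50 → break 3  [load 220/240]
  60 → break 4 (new)  [load 60/240]
4 commercial breaks opened.

4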